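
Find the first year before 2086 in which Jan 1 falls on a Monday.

Jan 1 advances by 2 weekdays after a leap year and by 1 after a common year.
2086: Jan 1 is Tuesday.
2085: Monday
2085 begins on a Monday

2085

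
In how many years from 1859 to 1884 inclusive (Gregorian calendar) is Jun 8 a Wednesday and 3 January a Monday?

Check each year's weekday for Jun 8 and 3 January:
  1859: Wed/Mon ✓  1860: Fri/Tue  1861: Sat/Thu  1862: Sun/Fri  1863: Mon/Sat  1864: Wed/Sun  1865: Thu/Tue  1866: Fri/Wed  1867: Sat/Thu  1868: Mon/Fri  1869: Tue/Sun  1870: Wed/Mon ✓  1871: Thu/Tue  1872: Sat/Wed  1873: Sun/Fri  1874: Mon/Sat  1875: Tue/Sun  1876: Thu/Mon  1877: Fri/Wed  1878: Sat/Thu  1879: Sun/Fri  1880: Tue/Sat  1881: Wed/Mon ✓  1882: Thu/Tue  1883: Fri/Wed  1884: Sun/Thu
Both conditions hold in: 1859, 1870, 1881 — 3.

3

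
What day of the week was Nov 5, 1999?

Friday

January 1, 1999 is a Friday.
November 5 is day 309 of the year, i.e. 308 days after Jan 1.
308 mod 7 = 0, so advance 0 weekdays from Friday: Friday.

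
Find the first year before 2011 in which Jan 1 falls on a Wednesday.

2003

Jan 1 advances by 2 weekdays after a leap year and by 1 after a common year.
2011: Jan 1 is Saturday.
2010: Friday
2009: Thursday
2008: Tuesday (leap)
2007: Monday
2006: Sunday
2005: Saturday
2004: Thursday (leap)
2003: Wednesday
2003 begins on a Wednesday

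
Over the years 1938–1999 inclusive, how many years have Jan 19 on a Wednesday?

9

Track Jan 19's weekday year by year (advancing +1, or +2 across a Feb 29):
  1938: Wed ✓  1939: Thu (+1)  1940: Fri (+1)  1941: Sun (+2)  1942: Mon (+1)
  1943: Tue (+1)  1944: Wed (+1) ✓  1945: Fri (+2)  1946: Sat (+1)  1947: Sun (+1)
  1948: Mon (+1)  1949: Wed (+2) ✓  1950: Thu (+1)  1951: Fri (+1)  … (34 more years) …
  1986: Sun (+1)  1987: Mon (+1)  1988: Tue (+1)  1989: Thu (+2)  1990: Fri (+1)
  1991: Sat (+1)  1992: Sun (+1)  1993: Tue (+2)  1994: Wed (+1) ✓  1995: Thu (+1)
  1996: Fri (+1)  1997: Sun (+2)  1998: Mon (+1)  1999: Tue (+1)
Wednesday years: 1938, 1944, 1949, 1955, 1966, 1972, 1977, 1983, 1994 — 9 in total.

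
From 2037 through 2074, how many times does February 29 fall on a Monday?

2

Leap years in 2037–2074: 9 of them.
Feb 29 weekday advances by 5 (mod 7) from one leap year to the next four years later (or differs when a century non-leap intervenes).
Leap-day weekdays: 2040:Wed 2044:Mon✓ 2048:Sat 2052:Thu 2056:Tue 2060:Sun 2064:Fri 2068:Wed 2072:Mon✓
Monday: 2044, 2072 → 2.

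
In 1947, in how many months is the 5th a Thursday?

Check the 5th of each month of 1947: Jan 5: Sun, Feb 5: Wed, Mar 5: Wed, Apr 5: Sat, May 5: Mon, Jun 5: Thu, Jul 5: Sat, Aug 5: Tue, Sep 5: Fri, Oct 5: Sun, Nov 5: Wed, Dec 5: Fri.
Thursday occurs in June — 1 month.

1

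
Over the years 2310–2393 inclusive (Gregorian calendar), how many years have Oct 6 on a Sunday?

12

Track Oct 6's weekday year by year (advancing +1, or +2 across a Feb 29):
  2310: Thu  2311: Fri (+1)  2312: Sun (+2) ✓  2313: Mon (+1)  2314: Tue (+1)
  2315: Wed (+1)  2316: Fri (+2)  2317: Sat (+1)  2318: Sun (+1) ✓  2319: Mon (+1)
  2320: Wed (+2)  2321: Thu (+1)  2322: Fri (+1)  2323: Sat (+1)  … (56 more years) …
  2380: Mon (+2)  2381: Tue (+1)  2382: Wed (+1)  2383: Thu (+1)  2384: Sat (+2)
  2385: Sun (+1) ✓  2386: Mon (+1)  2387: Tue (+1)  2388: Thu (+2)  2389: Fri (+1)
  2390: Sat (+1)  2391: Sun (+1) ✓  2392: Tue (+2)  2393: Wed (+1)
Sunday years: 2312, 2318, 2329, 2335, 2340, 2346, 2357, 2363, 2368, 2374, 2385, 2391 — 12 in total.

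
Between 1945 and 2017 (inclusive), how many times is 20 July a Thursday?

10

Track 20 July's weekday year by year (advancing +1, or +2 across a Feb 29):
  1945: Fri  1946: Sat (+1)  1947: Sun (+1)  1948: Tue (+2)  1949: Wed (+1)
  1950: Thu (+1) ✓  1951: Fri (+1)  1952: Sun (+2)  1953: Mon (+1)  1954: Tue (+1)
  1955: Wed (+1)  1956: Fri (+2)  1957: Sat (+1)  1958: Sun (+1)  … (45 more years) …
  2004: Tue (+2)  2005: Wed (+1)  2006: Thu (+1) ✓  2007: Fri (+1)  2008: Sun (+2)
  2009: Mon (+1)  2010: Tue (+1)  2011: Wed (+1)  2012: Fri (+2)  2013: Sat (+1)
  2014: Sun (+1)  2015: Mon (+1)  2016: Wed (+2)  2017: Thu (+1) ✓
Thursday years: 1950, 1961, 1967, 1972, 1978, 1989, 1995, 2000, 2006, 2017 — 10 in total.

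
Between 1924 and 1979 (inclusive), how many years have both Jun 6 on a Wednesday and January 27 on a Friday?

2

Check each year's weekday for Jun 6 and January 27:
  1924: Fri/Sun  1925: Sat/Tue  1926: Sun/Wed  1927: Mon/Thu  1928: Wed/Fri ✓  1929: Thu/Sun  1930: Fri/Mon  1931: Sat/Tue  1932: Mon/Wed  1933: Tue/Fri  1934: Wed/Sat  1935: Thu/Sun  1936: Sat/Mon  1937: Sun/Wed  …(28 more)…  1966: Mon/Thu  1967: Tue/Fri  1968: Thu/Sat  1969: Fri/Mon  1970: Sat/Tue  1971: Sun/Wed  1972: Tue/Thu  1973: Wed/Sat  1974: Thu/Sun  1975: Fri/Mon  1976: Sun/Tue  1977: Mon/Thu  1978: Tue/Fri  1979: Wed/Sat
Both conditions hold in: 1928, 1956 — 2.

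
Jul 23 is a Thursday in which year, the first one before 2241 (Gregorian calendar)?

2240

From one year to the next, a fixed date's weekday advances by 1, or by 2 when a Feb 29 lies between the two dates.
2241: July 23 is Friday.
2240: Thursday (−1)
Jul 23 falls on a Thursday in 2240.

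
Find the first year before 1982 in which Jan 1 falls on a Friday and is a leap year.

Jan 1 advances by 2 weekdays after a leap year and by 1 after a common year.
1982: Jan 1 is Friday.
1981: Thursday
1980: Tuesday (leap)
1979: Monday
1978: Sunday
1977: Saturday
1976: Thursday (leap)
1975: Wednesday
1974: Tuesday
1973: Monday
1972: Saturday (leap)
1971: Friday
1970: Thursday
1969: Wednesday
1968: Monday (leap)
1967: Sunday
1966: Saturday
1965: Friday
1964: Wednesday (leap)
1963: Tuesday
1962: Monday
1961: Sunday
1960: Friday (leap)
1960 begins on a Friday and is a leap year.

1960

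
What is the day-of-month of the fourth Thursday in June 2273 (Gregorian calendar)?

26

June 1, 2273 is a Sunday, so the first Thursday is the 5th.
The fourth Thursday is 5 + 21 = 26.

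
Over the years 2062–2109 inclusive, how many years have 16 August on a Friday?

6

Track 16 August's weekday year by year (advancing +1, or +2 across a Feb 29):
  2062: Wed  2063: Thu (+1)  2064: Sat (+2)  2065: Sun (+1)  2066: Mon (+1)
  2067: Tue (+1)  2068: Thu (+2)  2069: Fri (+1) ✓  2070: Sat (+1)  2071: Sun (+1)
  2072: Tue (+2)  2073: Wed (+1)  2074: Thu (+1)  2075: Fri (+1) ✓  … (20 more years) …
  2096: Thu (+2)  2097: Fri (+1) ✓  2098: Sat (+1)  2099: Sun (+1)  2100: Mon (+1)
  2101: Tue (+1)  2102: Wed (+1)  2103: Thu (+1)  2104: Sat (+2)  2105: Sun (+1)
  2106: Mon (+1)  2107: Tue (+1)  2108: Thu (+2)  2109: Fri (+1) ✓
Friday years: 2069, 2075, 2080, 2086, 2097, 2109 — 6 in total.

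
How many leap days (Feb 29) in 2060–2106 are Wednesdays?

2

Leap years in 2060–2106: 11 of them.
Feb 29 weekday advances by 5 (mod 7) from one leap year to the next four years later (or differs when a century non-leap intervenes).
Leap-day weekdays: 2060:Sun 2064:Fri 2068:Wed✓ 2072:Mon 2076:Sat 2080:Thu 2084:Tue 2088:Sun 2092:Fri 2096:Wed✓ 2104:Fri
Wednesday: 2068, 2096 → 2.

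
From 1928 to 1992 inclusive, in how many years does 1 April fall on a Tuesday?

9

Track 1 April's weekday year by year (advancing +1, or +2 across a Feb 29):
  1928: Sun  1929: Mon (+1)  1930: Tue (+1) ✓  1931: Wed (+1)  1932: Fri (+2)
  1933: Sat (+1)  1934: Sun (+1)  1935: Mon (+1)  1936: Wed (+2)  1937: Thu (+1)
  1938: Fri (+1)  1939: Sat (+1)  1940: Mon (+2)  1941: Tue (+1) ✓  … (37 more years) …
  1979: Sun (+1)  1980: Tue (+2) ✓  1981: Wed (+1)  1982: Thu (+1)  1983: Fri (+1)
  1984: Sun (+2)  1985: Mon (+1)  1986: Tue (+1) ✓  1987: Wed (+1)  1988: Fri (+2)
  1989: Sat (+1)  1990: Sun (+1)  1991: Mon (+1)  1992: Wed (+2)
Tuesday years: 1930, 1941, 1947, 1952, 1958, 1969, 1975, 1980, 1986 — 9 in total.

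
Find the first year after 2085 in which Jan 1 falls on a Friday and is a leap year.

2112

Jan 1 advances by 2 weekdays after a leap year and by 1 after a common year.
2085: Jan 1 is Monday.
2086: Tuesday
2087: Wednesday
2088: Thursday (leap)
2089: Saturday
2090: Sunday
2091: Monday
2092: Tuesday (leap)
2093: Thursday
2094: Friday
2095: Saturday
2096: Sunday (leap)
2097: Tuesday
2098: Wednesday
2099: Thursday
2100: Friday
2101: Saturday
2102: Sunday
2103: Monday
2104: Tuesday (leap)
2105: Thursday
2106: Friday
2107: Saturday
2108: Sunday (leap)
2109: Tuesday
2110: Wednesday
2111: Thursday
2112: Friday (leap)
2112 begins on a Friday and is a leap year.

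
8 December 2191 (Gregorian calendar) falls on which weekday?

January 1, 2191 is a Saturday.
December 8 is day 342 of the year, i.e. 341 days after Jan 1.
341 mod 7 = 5, so advance 5 weekdays from Saturday: Thursday.

Thursday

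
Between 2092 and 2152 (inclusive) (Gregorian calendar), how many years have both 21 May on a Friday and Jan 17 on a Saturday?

1

Check each year's weekday for 21 May and Jan 17:
  2092: Wed/Thu  2093: Thu/Sat  2094: Fri/Sun  2095: Sat/Mon  2096: Mon/Tue  2097: Tue/Thu  2098: Wed/Fri  2099: Thu/Sat  2100: Fri/Sun  2101: Sat/Mon  2102: Sun/Tue  2103: Mon/Wed  2104: Wed/Thu  2105: Thu/Sat  …(33 more)…  2139: Thu/Sat  2140: Sat/Sun  2141: Sun/Tue  2142: Mon/Wed  2143: Tue/Thu  2144: Thu/Fri  2145: Fri/Sun  2146: Sat/Mon  2147: Sun/Tue  2148: Tue/Wed  2149: Wed/Fri  2150: Thu/Sat  2151: Fri/Sun  2152: Sun/Mon
Both conditions hold in: 2128 — 1.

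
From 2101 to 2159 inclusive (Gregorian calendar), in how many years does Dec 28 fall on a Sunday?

Track Dec 28's weekday year by year (advancing +1, or +2 across a Feb 29):
  2101: Wed  2102: Thu (+1)  2103: Fri (+1)  2104: Sun (+2) ✓  2105: Mon (+1)
  2106: Tue (+1)  2107: Wed (+1)  2108: Fri (+2)  2109: Sat (+1)  2110: Sun (+1) ✓
  2111: Mon (+1)  2112: Wed (+2)  2113: Thu (+1)  2114: Fri (+1)  … (31 more years) …
  2146: Wed (+1)  2147: Thu (+1)  2148: Sat (+2)  2149: Sun (+1) ✓  2150: Mon (+1)
  2151: Tue (+1)  2152: Thu (+2)  2153: Fri (+1)  2154: Sat (+1)  2155: Sun (+1) ✓
  2156: Tue (+2)  2157: Wed (+1)  2158: Thu (+1)  2159: Fri (+1)
Sunday years: 2104, 2110, 2121, 2127, 2132, 2138, 2149, 2155 — 8 in total.

8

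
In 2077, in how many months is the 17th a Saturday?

2

Check the 17th of each month of 2077: Jan 17: Sun, Feb 17: Wed, Mar 17: Wed, Apr 17: Sat, May 17: Mon, Jun 17: Thu, Jul 17: Sat, Aug 17: Tue, Sep 17: Fri, Oct 17: Sun, Nov 17: Wed, Dec 17: Fri.
Saturday occurs in April, July — 2 months.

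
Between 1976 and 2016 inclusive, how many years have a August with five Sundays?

August has 31 days; it has five Sundays when Sunday falls among the first (month-length − 28) days — i.e. when August 1 is one of Sunday/Saturday/Friday.
August 1 by year: 1976:Sun✓ 1977:Mon 1978:Tue 1979:Wed 1980:Fri✓ 1981:Sat✓ 1982:Sun✓ 1983:Mon 1984:Wed 1985:Thu 1986:Fri✓ 1987:Sat✓ 1988:Mon 1989:Tue 1990:Wed …(11 more)… 2002:Thu 2003:Fri✓ 2004:Sun✓ 2005:Mon 2006:Tue 2007:Wed 2008:Fri✓ 2009:Sat✓ 2010:Sun✓ 2011:Mon 2012:Wed 2013:Thu 2014:Fri✓ 2015:Sat✓ 2016:Mon
Years with five Sundays: 1976, 1980, 1981, 1982, 1986, 1987, 1992, 1993, 1997, 1998, 1999, 2003, 2004, 2008, 2009, 2010, 2014, 2015 → 18.

18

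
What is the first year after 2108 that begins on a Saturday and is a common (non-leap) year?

2118

Jan 1 advances by 2 weekdays after a leap year and by 1 after a common year.
2108: Jan 1 is Sunday (leap).
2109: Tuesday
2110: Wednesday
2111: Thursday
2112: Friday (leap)
2113: Sunday
2114: Monday
2115: Tuesday
2116: Wednesday (leap)
2117: Friday
2118: Saturday
2118 begins on a Saturday and is a common year.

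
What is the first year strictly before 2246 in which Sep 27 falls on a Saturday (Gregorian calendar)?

From one year to the next, a fixed date's weekday advances by 1, or by 2 when a Feb 29 lies between the two dates.
2246: September 27 is Sunday.
2245: Saturday (−1)
Sep 27 falls on a Saturday in 2245.

2245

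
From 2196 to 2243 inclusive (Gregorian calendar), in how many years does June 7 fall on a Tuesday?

Track June 7's weekday year by year (advancing +1, or +2 across a Feb 29):
  2196: Tue ✓  2197: Wed (+1)  2198: Thu (+1)  2199: Fri (+1)  2200: Sat (+1)
  2201: Sun (+1)  2202: Mon (+1)  2203: Tue (+1) ✓  2204: Thu (+2)  2205: Fri (+1)
  2206: Sat (+1)  2207: Sun (+1)  2208: Tue (+2) ✓  2209: Wed (+1)  … (20 more years) …
  2230: Mon (+1)  2231: Tue (+1) ✓  2232: Thu (+2)  2233: Fri (+1)  2234: Sat (+1)
  2235: Sun (+1)  2236: Tue (+2) ✓  2237: Wed (+1)  2238: Thu (+1)  2239: Fri (+1)
  2240: Sun (+2)  2241: Mon (+1)  2242: Tue (+1) ✓  2243: Wed (+1)
Tuesday years: 2196, 2203, 2208, 2214, 2225, 2231, 2236, 2242 — 8 in total.

8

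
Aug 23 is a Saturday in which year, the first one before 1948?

1947

From one year to the next, a fixed date's weekday advances by 1, or by 2 when a Feb 29 lies between the two dates.
1948: August 23 is Monday.
1947: Saturday (−2)
Aug 23 falls on a Saturday in 1947.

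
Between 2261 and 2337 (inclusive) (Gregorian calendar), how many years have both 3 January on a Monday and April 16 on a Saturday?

Check each year's weekday for 3 January and April 16:
  2261: Thu/Tue  2262: Fri/Wed  2263: Sat/Thu  2264: Sun/Sat  2265: Tue/Sun  2266: Wed/Mon  2267: Thu/Tue  2268: Fri/Thu  2269: Sun/Fri  2270: Mon/Sat ✓  2271: Tue/Sun  2272: Wed/Tue  2273: Fri/Wed  2274: Sat/Thu  …(49 more)…  2324: Thu/Wed  2325: Sat/Thu  2326: Sun/Fri  2327: Mon/Sat ✓  2328: Tue/Mon  2329: Thu/Tue  2330: Fri/Wed  2331: Sat/Thu  2332: Sun/Sat  2333: Tue/Sun  2334: Wed/Mon  2335: Thu/Tue  2336: Fri/Thu  2337: Sun/Fri
Both conditions hold in: 2270, 2281, 2287, 2298, 2310, 2321, 2327 — 7.

7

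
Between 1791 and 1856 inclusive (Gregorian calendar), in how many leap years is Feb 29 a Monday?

Leap years in 1791–1856: 16 of them.
Feb 29 weekday advances by 5 (mod 7) from one leap year to the next four years later (or differs when a century non-leap intervenes).
Leap-day weekdays: 1792:Wed 1796:Mon✓ 1804:Wed 1808:Mon✓ 1812:Sat 1816:Thu 1820:Tue 1824:Sun 1828:Fri 1832:Wed 1836:Mon✓ 1840:Sat 1844:Thu 1848:Tue 1852:Sun 1856:Fri
Monday: 1796, 1808, 1836 → 3.

3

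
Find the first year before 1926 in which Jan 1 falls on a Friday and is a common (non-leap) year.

Jan 1 advances by 2 weekdays after a leap year and by 1 after a common year.
1926: Jan 1 is Friday.
1925: Thursday
1924: Tuesday (leap)
1923: Monday
1922: Sunday
1921: Saturday
1920: Thursday (leap)
1919: Wednesday
1918: Tuesday
1917: Monday
1916: Saturday (leap)
1915: Friday
1915 begins on a Friday and is a common year.

1915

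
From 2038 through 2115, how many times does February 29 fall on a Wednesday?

Leap years in 2038–2115: 18 of them.
Feb 29 weekday advances by 5 (mod 7) from one leap year to the next four years later (or differs when a century non-leap intervenes).
Leap-day weekdays: 2040:Wed✓ 2044:Mon 2048:Sat 2052:Thu 2056:Tue 2060:Sun 2064:Fri 2068:Wed✓ 2072:Mon 2076:Sat 2080:Thu 2084:Tue 2088:Sun 2092:Fri 2096:Wed✓ 2104:Fri 2108:Wed✓ 2112:Mon
Wednesday: 2040, 2068, 2096, 2108 → 4.

4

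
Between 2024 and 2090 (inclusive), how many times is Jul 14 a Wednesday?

Track Jul 14's weekday year by year (advancing +1, or +2 across a Feb 29):
  2024: Sun  2025: Mon (+1)  2026: Tue (+1)  2027: Wed (+1) ✓  2028: Fri (+2)
  2029: Sat (+1)  2030: Sun (+1)  2031: Mon (+1)  2032: Wed (+2) ✓  2033: Thu (+1)
  2034: Fri (+1)  2035: Sat (+1)  2036: Mon (+2)  2037: Tue (+1)  … (39 more years) …
  2077: Wed (+1) ✓  2078: Thu (+1)  2079: Fri (+1)  2080: Sun (+2)  2081: Mon (+1)
  2082: Tue (+1)  2083: Wed (+1) ✓  2084: Fri (+2)  2085: Sat (+1)  2086: Sun (+1)
  2087: Mon (+1)  2088: Wed (+2) ✓  2089: Thu (+1)  2090: Fri (+1)
Wednesday years: 2027, 2032, 2038, 2049, 2055, 2060, 2066, 2077, 2083, 2088 — 10 in total.

10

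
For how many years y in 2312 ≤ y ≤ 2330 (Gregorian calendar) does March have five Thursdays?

March has 31 days; it has five Thursdays when Thursday falls among the first (month-length − 28) days — i.e. when March 1 is one of Thursday/Wednesday/Tuesday.
March 1 by year: 2312:Fri 2313:Sat 2314:Sun 2315:Mon 2316:Wed✓ 2317:Thu✓ 2318:Fri 2319:Sat 2320:Mon 2321:Tue✓ 2322:Wed✓ 2323:Thu✓ 2324:Sat 2325:Sun 2326:Mon 2327:Tue✓ 2328:Thu✓ 2329:Fri 2330:Sat
Years with five Thursdays: 2316, 2317, 2321, 2322, 2323, 2327, 2328 → 7.

7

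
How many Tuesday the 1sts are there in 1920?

1

Check the 1st of each month of 1920: Jan 1: Thu, Feb 1: Sun, Mar 1: Mon, Apr 1: Thu, May 1: Sat, Jun 1: Tue, Jul 1: Thu, Aug 1: Sun, Sep 1: Wed, Oct 1: Fri, Nov 1: Mon, Dec 1: Wed.
Tuesday occurs in June — 1 month.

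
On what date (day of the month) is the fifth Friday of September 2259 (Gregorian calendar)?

30

September 1, 2259 is a Thursday, so the first Friday is the 2nd.
The fifth Friday is 2 + 28 = 30.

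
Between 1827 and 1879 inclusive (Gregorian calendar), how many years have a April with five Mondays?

April has 30 days; it has five Mondays when Monday falls among the first (month-length − 28) days — i.e. when April 1 is one of Monday/Sunday.
April 1 by year: 1827:Sun✓ 1828:Tue 1829:Wed 1830:Thu 1831:Fri 1832:Sun✓ 1833:Mon✓ 1834:Tue 1835:Wed 1836:Fri 1837:Sat 1838:Sun✓ 1839:Mon✓ 1840:Wed 1841:Thu …(23 more)… 1865:Sat 1866:Sun✓ 1867:Mon✓ 1868:Wed 1869:Thu 1870:Fri 1871:Sat 1872:Mon✓ 1873:Tue 1874:Wed 1875:Thu 1876:Sat 1877:Sun✓ 1878:Mon✓ 1879:Tue
Years with five Mondays: 1827, 1832, 1833, 1838, 1839, 1844, 1849, 1850, 1855, 1860, 1861, 1866, 1867, 1872, 1877, 1878 → 16.

16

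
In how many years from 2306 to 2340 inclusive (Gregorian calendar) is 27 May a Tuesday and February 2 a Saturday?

1

Check each year's weekday for 27 May and February 2:
  2306: Sun/Fri  2307: Mon/Sat  2308: Wed/Sun  2309: Thu/Tue  2310: Fri/Wed  2311: Sat/Thu  2312: Mon/Fri  2313: Tue/Sun  2314: Wed/Mon  2315: Thu/Tue  2316: Sat/Wed  2317: Sun/Fri  2318: Mon/Sat  2319: Tue/Sun  …(7 more)…  2327: Fri/Wed  2328: Sun/Thu  2329: Mon/Sat  2330: Tue/Sun  2331: Wed/Mon  2332: Fri/Tue  2333: Sat/Thu  2334: Sun/Fri  2335: Mon/Sat  2336: Wed/Sun  2337: Thu/Tue  2338: Fri/Wed  2339: Sat/Thu  2340: Mon/Fri
Both conditions hold in: 2324 — 1.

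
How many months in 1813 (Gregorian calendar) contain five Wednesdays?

4

A month of length L has five Wednesdays iff its first Wednesday is on day ≤ L−28 (so day 1–3 in a 31-day month, 1–2 in a 30-day month, day 1 in a leap February).
Checking each month of 1813: Jan starts Fri (31d); Feb starts Mon (28d); Mar starts Mon (31d) ✓; Apr starts Thu (30d); May starts Sat (31d); Jun starts Tue (30d) ✓; Jul starts Thu (31d); Aug starts Sun (31d); Sep starts Wed (30d) ✓; Oct starts Fri (31d); Nov starts Mon (30d); Dec starts Wed (31d) ✓.
Five-Wednesday months: March, June, September, December → 4.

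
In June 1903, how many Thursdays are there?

4

June 1903 has 30 days and begins on Monday.
The first Thursday is June 4.
Thursdays fall on 4, 11, 18, 25 — that's 4.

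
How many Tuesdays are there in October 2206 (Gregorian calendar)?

October 2206 has 31 days and begins on Wednesday.
The first Tuesday is October 7.
Tuesdays fall on 7, 14, 21, 28 — that's 4.

4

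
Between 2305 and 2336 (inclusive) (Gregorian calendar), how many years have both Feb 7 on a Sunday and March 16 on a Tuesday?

Check each year's weekday for Feb 7 and March 16:
  2305: Tue/Thu  2306: Wed/Fri  2307: Thu/Sat  2308: Fri/Mon  2309: Sun/Tue ✓  2310: Mon/Wed  2311: Tue/Thu  2312: Wed/Sat  2313: Fri/Sun  2314: Sat/Mon  2315: Sun/Tue ✓  2316: Mon/Thu  2317: Wed/Fri  2318: Thu/Sat  …(4 more)…  2323: Wed/Fri  2324: Thu/Sun  2325: Sat/Mon  2326: Sun/Tue ✓  2327: Mon/Wed  2328: Tue/Fri  2329: Thu/Sat  2330: Fri/Sun  2331: Sat/Mon  2332: Sun/Wed  2333: Tue/Thu  2334: Wed/Fri  2335: Thu/Sat  2336: Fri/Mon
Both conditions hold in: 2309, 2315, 2326 — 3.

3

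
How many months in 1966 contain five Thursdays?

4

A month of length L has five Thursdays iff its first Thursday is on day ≤ L−28 (so day 1–3 in a 31-day month, 1–2 in a 30-day month, day 1 in a leap February).
Checking each month of 1966: Jan starts Sat (31d); Feb starts Tue (28d); Mar starts Tue (31d) ✓; Apr starts Fri (30d); May starts Sun (31d); Jun starts Wed (30d) ✓; Jul starts Fri (31d); Aug starts Mon (31d); Sep starts Thu (30d) ✓; Oct starts Sat (31d); Nov starts Tue (30d); Dec starts Thu (31d) ✓.
Five-Thursday months: March, June, September, December → 4.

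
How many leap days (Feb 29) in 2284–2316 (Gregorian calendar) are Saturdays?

Leap years in 2284–2316: 8 of them.
Feb 29 weekday advances by 5 (mod 7) from one leap year to the next four years later (or differs when a century non-leap intervenes).
Leap-day weekdays: 2284:Fri 2288:Wed 2292:Mon 2296:Sat✓ 2304:Mon 2308:Sat✓ 2312:Thu 2316:Tue
Saturday: 2296, 2308 → 2.

2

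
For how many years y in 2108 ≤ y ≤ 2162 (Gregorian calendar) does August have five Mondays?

August has 31 days; it has five Mondays when Monday falls among the first (month-length − 28) days — i.e. when August 1 is one of Monday/Sunday/Saturday.
August 1 by year: 2108:Wed 2109:Thu 2110:Fri 2111:Sat✓ 2112:Mon✓ 2113:Tue 2114:Wed 2115:Thu 2116:Sat✓ 2117:Sun✓ 2118:Mon✓ 2119:Tue 2120:Thu 2121:Fri 2122:Sat✓ …(25 more)… 2148:Thu 2149:Fri 2150:Sat✓ 2151:Sun✓ 2152:Tue 2153:Wed 2154:Thu 2155:Fri 2156:Sun✓ 2157:Mon✓ 2158:Tue 2159:Wed 2160:Fri 2161:Sat✓ 2162:Sun✓
Years with five Mondays: 2111, 2112, 2116, 2117, 2118, 2122, 2123, 2128, 2129, 2133, 2134, 2135, 2139, 2140, 2144, 2145, 2146, 2150, 2151, 2156, 2157, 2161, 2162 → 23.

23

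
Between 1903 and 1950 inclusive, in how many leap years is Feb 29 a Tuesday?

Leap years in 1903–1950: 12 of them.
Feb 29 weekday advances by 5 (mod 7) from one leap year to the next four years later (or differs when a century non-leap intervenes).
Leap-day weekdays: 1904:Mon 1908:Sat 1912:Thu 1916:Tue✓ 1920:Sun 1924:Fri 1928:Wed 1932:Mon 1936:Sat 1940:Thu 1944:Tue✓ 1948:Sun
Tuesday: 1916, 1944 → 2.

2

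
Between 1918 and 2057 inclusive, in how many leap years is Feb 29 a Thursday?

Leap years in 1918–2057: 35 of them.
Feb 29 weekday advances by 5 (mod 7) from one leap year to the next four years later (or differs when a century non-leap intervenes).
Leap-day weekdays: 1920:Sun 1924:Fri 1928:Wed 1932:Mon 1936:Sat 1940:Thu✓ 1944:Tue 1948:Sun 1952:Fri 1956:Wed 1960:Mon 1964:Sat 1968:Thu✓ …(9 more)… 2008:Fri 2012:Wed 2016:Mon 2020:Sat 2024:Thu✓ 2028:Tue 2032:Sun 2036:Fri 2040:Wed 2044:Mon 2048:Sat 2052:Thu✓ 2056:Tue
Thursday: 1940, 1968, 1996, 2024, 2052 → 5.

5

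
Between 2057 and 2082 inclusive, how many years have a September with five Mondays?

September has 30 days; it has five Mondays when Monday falls among the first (month-length − 28) days — i.e. when September 1 is one of Monday/Sunday.
September 1 by year: 2057:Sat 2058:Sun✓ 2059:Mon✓ 2060:Wed 2061:Thu 2062:Fri 2063:Sat 2064:Mon✓ 2065:Tue 2066:Wed 2067:Thu 2068:Sat 2069:Sun✓ 2070:Mon✓ 2071:Tue 2072:Thu 2073:Fri 2074:Sat 2075:Sun✓ 2076:Tue 2077:Wed 2078:Thu 2079:Fri 2080:Sun✓ 2081:Mon✓ 2082:Tue
Years with five Mondays: 2058, 2059, 2064, 2069, 2070, 2075, 2080, 2081 → 8.

8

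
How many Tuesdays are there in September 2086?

September 2086 has 30 days and begins on Sunday.
The first Tuesday is September 3.
Tuesdays fall on 3, 10, 17, 24 — that's 4.

4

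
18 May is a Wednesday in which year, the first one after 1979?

1983

From one year to the next, a fixed date's weekday advances by 1, or by 2 when a Feb 29 lies between the two dates.
1979: May 18 is Friday.
1980: Sunday (+2)
1981: Monday (+1)
1982: Tuesday (+1)
1983: Wednesday (+1)
18 May falls on a Wednesday in 1983.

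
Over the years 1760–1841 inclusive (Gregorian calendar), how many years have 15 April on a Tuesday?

Track 15 April's weekday year by year (advancing +1, or +2 across a Feb 29):
  1760: Tue ✓  1761: Wed (+1)  1762: Thu (+1)  1763: Fri (+1)  1764: Sun (+2)
  1765: Mon (+1)  1766: Tue (+1) ✓  1767: Wed (+1)  1768: Fri (+2)  1769: Sat (+1)
  1770: Sun (+1)  1771: Mon (+1)  1772: Wed (+2)  1773: Thu (+1)  … (54 more years) …
  1828: Tue (+2) ✓  1829: Wed (+1)  1830: Thu (+1)  1831: Fri (+1)  1832: Sun (+2)
  1833: Mon (+1)  1834: Tue (+1) ✓  1835: Wed (+1)  1836: Fri (+2)  1837: Sat (+1)
  1838: Sun (+1)  1839: Mon (+1)  1840: Wed (+2)  1841: Thu (+1)
Tuesday years: 1760, 1766, 1777, 1783, 1788, 1794, 1800, 1806, 1817, 1823, 1828, 1834 — 12 in total.

12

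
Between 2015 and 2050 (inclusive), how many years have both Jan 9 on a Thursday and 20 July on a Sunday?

3

Check each year's weekday for Jan 9 and 20 July:
  2015: Fri/Mon  2016: Sat/Wed  2017: Mon/Thu  2018: Tue/Fri  2019: Wed/Sat  2020: Thu/Mon  2021: Sat/Tue  2022: Sun/Wed  2023: Mon/Thu  2024: Tue/Sat  2025: Thu/Sun ✓  2026: Fri/Mon  2027: Sat/Tue  2028: Sun/Thu  …(8 more)…  2037: Fri/Mon  2038: Sat/Tue  2039: Sun/Wed  2040: Mon/Fri  2041: Wed/Sat  2042: Thu/Sun ✓  2043: Fri/Mon  2044: Sat/Wed  2045: Mon/Thu  2046: Tue/Fri  2047: Wed/Sat  2048: Thu/Mon  2049: Sat/Tue  2050: Sun/Wed
Both conditions hold in: 2025, 2031, 2042 — 3.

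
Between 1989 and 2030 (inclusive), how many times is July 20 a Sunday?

Track July 20's weekday year by year (advancing +1, or +2 across a Feb 29):
  1989: Thu  1990: Fri (+1)  1991: Sat (+1)  1992: Mon (+2)  1993: Tue (+1)
  1994: Wed (+1)  1995: Thu (+1)  1996: Sat (+2)  1997: Sun (+1) ✓  1998: Mon (+1)
  1999: Tue (+1)  2000: Thu (+2)  2001: Fri (+1)  2002: Sat (+1)  … (14 more years) …
  2017: Thu (+1)  2018: Fri (+1)  2019: Sat (+1)  2020: Mon (+2)  2021: Tue (+1)
  2022: Wed (+1)  2023: Thu (+1)  2024: Sat (+2)  2025: Sun (+1) ✓  2026: Mon (+1)
  2027: Tue (+1)  2028: Thu (+2)  2029: Fri (+1)  2030: Sat (+1)
Sunday years: 1997, 2003, 2008, 2014, 2025 — 5 in total.

5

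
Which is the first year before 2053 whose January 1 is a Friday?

Jan 1 advances by 2 weekdays after a leap year and by 1 after a common year.
2053: Jan 1 is Wednesday.
2052: Monday (leap)
2051: Sunday
2050: Saturday
2049: Friday
2049 begins on a Friday

2049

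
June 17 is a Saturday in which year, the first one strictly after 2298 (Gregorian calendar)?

From one year to the next, a fixed date's weekday advances by 1, or by 2 when a Feb 29 lies between the two dates.
2298: June 17 is Friday.
2299: Saturday (+1)
June 17 falls on a Saturday in 2299.

2299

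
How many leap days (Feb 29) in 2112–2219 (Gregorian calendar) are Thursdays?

4

Leap years in 2112–2219: 26 of them.
Feb 29 weekday advances by 5 (mod 7) from one leap year to the next four years later (or differs when a century non-leap intervenes).
Leap-day weekdays: 2112:Mon 2116:Sat 2120:Thu✓ 2124:Tue 2128:Sun 2132:Fri 2136:Wed 2140:Mon 2144:Sat 2148:Thu✓ 2152:Tue 2156:Sun 2160:Fri 2164:Wed 2168:Mon 2172:Sat 2176:Thu✓ 2180:Tue 2184:Sun 2188:Fri 2192:Wed 2196:Mon 2204:Wed 2208:Mon 2212:Sat 2216:Thu✓
Thursday: 2120, 2148, 2176, 2216 → 4.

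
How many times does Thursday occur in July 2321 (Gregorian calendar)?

July 2321 has 31 days and begins on Friday.
The first Thursday is July 7.
Thursdays fall on 7, 14, 21, 28 — that's 4.

4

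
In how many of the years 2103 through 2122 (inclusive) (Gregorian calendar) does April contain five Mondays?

April has 30 days; it has five Mondays when Monday falls among the first (month-length − 28) days — i.e. when April 1 is one of Monday/Sunday.
April 1 by year: 2103:Sun✓ 2104:Tue 2105:Wed 2106:Thu 2107:Fri 2108:Sun✓ 2109:Mon✓ 2110:Tue 2111:Wed 2112:Fri 2113:Sat 2114:Sun✓ 2115:Mon✓ 2116:Wed 2117:Thu 2118:Fri 2119:Sat 2120:Mon✓ 2121:Tue 2122:Wed
Years with five Mondays: 2103, 2108, 2109, 2114, 2115, 2120 → 6.

6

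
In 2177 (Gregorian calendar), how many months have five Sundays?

A month of length L has five Sundays iff its first Sunday is on day ≤ L−28 (so day 1–3 in a 31-day month, 1–2 in a 30-day month, day 1 in a leap February).
Checking each month of 2177: Jan starts Wed (31d); Feb starts Sat (28d); Mar starts Sat (31d) ✓; Apr starts Tue (30d); May starts Thu (31d); Jun starts Sun (30d) ✓; Jul starts Tue (31d); Aug starts Fri (31d) ✓; Sep starts Mon (30d); Oct starts Wed (31d); Nov starts Sat (30d) ✓; Dec starts Mon (31d).
Five-Sunday months: March, June, August, November → 4.

4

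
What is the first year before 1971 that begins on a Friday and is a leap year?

1960

Jan 1 advances by 2 weekdays after a leap year and by 1 after a common year.
1971: Jan 1 is Friday.
1970: Thursday
1969: Wednesday
1968: Monday (leap)
1967: Sunday
1966: Saturday
1965: Friday
1964: Wednesday (leap)
1963: Tuesday
1962: Monday
1961: Sunday
1960: Friday (leap)
1960 begins on a Friday and is a leap year.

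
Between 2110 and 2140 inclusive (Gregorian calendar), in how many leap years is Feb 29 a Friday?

1

Leap years in 2110–2140: 8 of them.
Feb 29 weekday advances by 5 (mod 7) from one leap year to the next four years later (or differs when a century non-leap intervenes).
Leap-day weekdays: 2112:Mon 2116:Sat 2120:Thu 2124:Tue 2128:Sun 2132:Fri✓ 2136:Wed 2140:Mon
Friday: 2132 → 1.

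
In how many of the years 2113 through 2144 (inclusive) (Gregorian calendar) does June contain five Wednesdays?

June has 30 days; it has five Wednesdays when Wednesday falls among the first (month-length − 28) days — i.e. when June 1 is one of Wednesday/Tuesday.
June 1 by year: 2113:Thu 2114:Fri 2115:Sat 2116:Mon 2117:Tue✓ 2118:Wed✓ 2119:Thu 2120:Sat 2121:Sun 2122:Mon 2123:Tue✓ 2124:Thu 2125:Fri 2126:Sat 2127:Sun 2128:Tue✓ 2129:Wed✓ 2130:Thu 2131:Fri 2132:Sun 2133:Mon 2134:Tue✓ 2135:Wed✓ 2136:Fri 2137:Sat 2138:Sun 2139:Mon 2140:Wed✓ 2141:Thu 2142:Fri 2143:Sat 2144:Mon
Years with five Wednesdays: 2117, 2118, 2123, 2128, 2129, 2134, 2135, 2140 → 8.

8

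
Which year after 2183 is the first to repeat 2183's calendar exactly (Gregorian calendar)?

Two years share a calendar iff Jan 1 falls on the same weekday and both are leap or both are common. 2183: Jan 1 is Wednesday, common year.
2184: Jan 1 Thursday, leap
2185: Jan 1 Saturday, common
2186: Jan 1 Sunday, common
2187: Jan 1 Monday, common
2188: Jan 1 Tuesday, leap
2189: Jan 1 Thursday, common
2190: Jan 1 Friday, common
2191: Jan 1 Saturday, common
2192: Jan 1 Sunday, leap
2193: Jan 1 Tuesday, common
2194: Jan 1 Wednesday, common
2194 matches on both conditions.

2194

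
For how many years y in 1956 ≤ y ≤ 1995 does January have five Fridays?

17

January has 31 days; it has five Fridays when Friday falls among the first (month-length − 28) days — i.e. when January 1 is one of Friday/Thursday/Wednesday.
January 1 by year: 1956:Sun 1957:Tue 1958:Wed✓ 1959:Thu✓ 1960:Fri✓ 1961:Sun 1962:Mon 1963:Tue 1964:Wed✓ 1965:Fri✓ 1966:Sat 1967:Sun 1968:Mon 1969:Wed✓ 1970:Thu✓ …(10 more)… 1981:Thu✓ 1982:Fri✓ 1983:Sat 1984:Sun 1985:Tue 1986:Wed✓ 1987:Thu✓ 1988:Fri✓ 1989:Sun 1990:Mon 1991:Tue 1992:Wed✓ 1993:Fri✓ 1994:Sat 1995:Sun
Years with five Fridays: 1958, 1959, 1960, 1964, 1965, 1969, 1970, 1971, 1975, 1976, 1981, 1982, 1986, 1987, 1988, 1992, 1993 → 17.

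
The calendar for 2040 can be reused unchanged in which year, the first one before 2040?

2012

Two years share a calendar iff Jan 1 falls on the same weekday and both are leap or both are common. 2040: Jan 1 is Sunday, leap year.
2039: Jan 1 Saturday, common
2038: Jan 1 Friday, common
2037: Jan 1 Thursday, common
2036: Jan 1 Tuesday, leap
2035: Jan 1 Monday, common
2034: Jan 1 Sunday, common
2033: Jan 1 Saturday, common
2032: Jan 1 Thursday, leap
2031: Jan 1 Wednesday, common
2030: Jan 1 Tuesday, common
2029: Jan 1 Monday, common
2028: Jan 1 Saturday, leap
2027: Jan 1 Friday, common
2026: Jan 1 Thursday, common
2025: Jan 1 Wednesday, common
2024: Jan 1 Monday, leap
2023: Jan 1 Sunday, common
2022: Jan 1 Saturday, common
2021: Jan 1 Friday, common
2020: Jan 1 Wednesday, leap
2019: Jan 1 Tuesday, common
2018: Jan 1 Monday, common
2017: Jan 1 Sunday, common
2016: Jan 1 Friday, leap
2015: Jan 1 Thursday, common
2014: Jan 1 Wednesday, common
2013: Jan 1 Tuesday, common
2012: Jan 1 Sunday, leap
2012 matches on both conditions.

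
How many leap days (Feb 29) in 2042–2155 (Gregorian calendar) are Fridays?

Leap years in 2042–2155: 27 of them.
Feb 29 weekday advances by 5 (mod 7) from one leap year to the next four years later (or differs when a century non-leap intervenes).
Leap-day weekdays: 2044:Mon 2048:Sat 2052:Thu 2056:Tue 2060:Sun 2064:Fri✓ 2068:Wed 2072:Mon 2076:Sat 2080:Thu 2084:Tue 2088:Sun 2092:Fri✓ 2096:Wed 2104:Fri✓ 2108:Wed 2112:Mon 2116:Sat 2120:Thu 2124:Tue 2128:Sun 2132:Fri✓ 2136:Wed 2140:Mon 2144:Sat 2148:Thu 2152:Tue
Friday: 2064, 2092, 2104, 2132 → 4.

4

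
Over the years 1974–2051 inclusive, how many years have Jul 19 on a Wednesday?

11

Track Jul 19's weekday year by year (advancing +1, or +2 across a Feb 29):
  1974: Fri  1975: Sat (+1)  1976: Mon (+2)  1977: Tue (+1)  1978: Wed (+1) ✓
  1979: Thu (+1)  1980: Sat (+2)  1981: Sun (+1)  1982: Mon (+1)  1983: Tue (+1)
  1984: Thu (+2)  1985: Fri (+1)  1986: Sat (+1)  1987: Sun (+1)  … (50 more years) …
  2038: Mon (+1)  2039: Tue (+1)  2040: Thu (+2)  2041: Fri (+1)  2042: Sat (+1)
  2043: Sun (+1)  2044: Tue (+2)  2045: Wed (+1) ✓  2046: Thu (+1)  2047: Fri (+1)
  2048: Sun (+2)  2049: Mon (+1)  2050: Tue (+1)  2051: Wed (+1) ✓
Wednesday years: 1978, 1989, 1995, 2000, 2006, 2017, 2023, 2028, 2034, 2045, 2051 — 11 in total.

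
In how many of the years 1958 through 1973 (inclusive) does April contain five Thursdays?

5

April has 30 days; it has five Thursdays when Thursday falls among the first (month-length − 28) days — i.e. when April 1 is one of Thursday/Wednesday.
April 1 by year: 1958:Tue 1959:Wed✓ 1960:Fri 1961:Sat 1962:Sun 1963:Mon 1964:Wed✓ 1965:Thu✓ 1966:Fri 1967:Sat 1968:Mon 1969:Tue 1970:Wed✓ 1971:Thu✓ 1972:Sat 1973:Sun
Years with five Thursdays: 1959, 1964, 1965, 1970, 1971 → 5.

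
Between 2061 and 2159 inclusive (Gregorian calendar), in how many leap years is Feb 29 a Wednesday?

4

Leap years in 2061–2159: 23 of them.
Feb 29 weekday advances by 5 (mod 7) from one leap year to the next four years later (or differs when a century non-leap intervenes).
Leap-day weekdays: 2064:Fri 2068:Wed✓ 2072:Mon 2076:Sat 2080:Thu 2084:Tue 2088:Sun 2092:Fri 2096:Wed✓ 2104:Fri 2108:Wed✓ 2112:Mon 2116:Sat 2120:Thu 2124:Tue 2128:Sun 2132:Fri 2136:Wed✓ 2140:Mon 2144:Sat 2148:Thu 2152:Tue 2156:Sun
Wednesday: 2068, 2096, 2108, 2136 → 4.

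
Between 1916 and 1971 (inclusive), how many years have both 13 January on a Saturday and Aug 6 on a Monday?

Check each year's weekday for 13 January and Aug 6:
  1916: Thu/Sun  1917: Sat/Mon ✓  1918: Sun/Tue  1919: Mon/Wed  1920: Tue/Fri  1921: Thu/Sat  1922: Fri/Sun  1923: Sat/Mon ✓  1924: Sun/Wed  1925: Tue/Thu  1926: Wed/Fri  1927: Thu/Sat  1928: Fri/Mon  1929: Sun/Tue  …(28 more)…  1958: Mon/Wed  1959: Tue/Thu  1960: Wed/Sat  1961: Fri/Sun  1962: Sat/Mon ✓  1963: Sun/Tue  1964: Mon/Thu  1965: Wed/Fri  1966: Thu/Sat  1967: Fri/Sun  1968: Sat/Tue  1969: Mon/Wed  1970: Tue/Thu  1971: Wed/Fri
Both conditions hold in: 1917, 1923, 1934, 1945, 1951, 1962 — 6.

6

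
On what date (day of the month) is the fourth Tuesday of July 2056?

July 1, 2056 is a Saturday, so the first Tuesday is the 4th.
The fourth Tuesday is 4 + 21 = 25.

25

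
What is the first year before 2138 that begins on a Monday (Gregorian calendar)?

2131

Jan 1 advances by 2 weekdays after a leap year and by 1 after a common year.
2138: Jan 1 is Wednesday.
2137: Tuesday
2136: Sunday (leap)
2135: Saturday
2134: Friday
2133: Thursday
2132: Tuesday (leap)
2131: Monday
2131 begins on a Monday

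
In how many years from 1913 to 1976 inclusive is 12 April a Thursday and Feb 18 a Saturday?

Check each year's weekday for 12 April and Feb 18:
  1913: Sat/Tue  1914: Sun/Wed  1915: Mon/Thu  1916: Wed/Fri  1917: Thu/Sun  1918: Fri/Mon  1919: Sat/Tue  1920: Mon/Wed  1921: Tue/Fri  1922: Wed/Sat  1923: Thu/Sun  1924: Sat/Mon  1925: Sun/Wed  1926: Mon/Thu  …(36 more)…  1963: Fri/Mon  1964: Sun/Tue  1965: Mon/Thu  1966: Tue/Fri  1967: Wed/Sat  1968: Fri/Sun  1969: Sat/Tue  1970: Sun/Wed  1971: Mon/Thu  1972: Wed/Fri  1973: Thu/Sun  1974: Fri/Mon  1975: Sat/Tue  1976: Mon/Wed
Both conditions hold in: 1928, 1956 — 2.

2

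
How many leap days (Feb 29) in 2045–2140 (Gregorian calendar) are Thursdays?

3

Leap years in 2045–2140: 23 of them.
Feb 29 weekday advances by 5 (mod 7) from one leap year to the next four years later (or differs when a century non-leap intervenes).
Leap-day weekdays: 2048:Sat 2052:Thu✓ 2056:Tue 2060:Sun 2064:Fri 2068:Wed 2072:Mon 2076:Sat 2080:Thu✓ 2084:Tue 2088:Sun 2092:Fri 2096:Wed 2104:Fri 2108:Wed 2112:Mon 2116:Sat 2120:Thu✓ 2124:Tue 2128:Sun 2132:Fri 2136:Wed 2140:Mon
Thursday: 2052, 2080, 2120 → 3.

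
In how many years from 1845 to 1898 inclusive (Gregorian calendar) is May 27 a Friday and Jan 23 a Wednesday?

0

Check each year's weekday for May 27 and Jan 23:
  1845: Tue/Thu  1846: Wed/Fri  1847: Thu/Sat  1848: Sat/Sun  1849: Sun/Tue  1850: Mon/Wed  1851: Tue/Thu  1852: Thu/Fri  1853: Fri/Sun  1854: Sat/Mon  1855: Sun/Tue  1856: Tue/Wed  1857: Wed/Fri  1858: Thu/Sat  …(26 more)…  1885: Wed/Fri  1886: Thu/Sat  1887: Fri/Sun  1888: Sun/Mon  1889: Mon/Wed  1890: Tue/Thu  1891: Wed/Fri  1892: Fri/Sat  1893: Sat/Mon  1894: Sun/Tue  1895: Mon/Wed  1896: Wed/Thu  1897: Thu/Sat  1898: Fri/Sun
Both conditions hold in: no year — 0.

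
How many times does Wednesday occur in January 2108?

4

January 2108 has 31 days and begins on Sunday.
The first Wednesday is January 4.
Wednesdays fall on 4, 11, 18, 25 — that's 4.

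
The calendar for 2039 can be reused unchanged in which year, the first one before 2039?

Two years share a calendar iff Jan 1 falls on the same weekday and both are leap or both are common. 2039: Jan 1 is Saturday, common year.
2038: Jan 1 Friday, common
2037: Jan 1 Thursday, common
2036: Jan 1 Tuesday, leap
2035: Jan 1 Monday, common
2034: Jan 1 Sunday, common
2033: Jan 1 Saturday, common
2033 matches on both conditions.

2033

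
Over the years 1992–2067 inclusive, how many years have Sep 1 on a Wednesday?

12

Track Sep 1's weekday year by year (advancing +1, or +2 across a Feb 29):
  1992: Tue  1993: Wed (+1) ✓  1994: Thu (+1)  1995: Fri (+1)  1996: Sun (+2)
  1997: Mon (+1)  1998: Tue (+1)  1999: Wed (+1) ✓  2000: Fri (+2)  2001: Sat (+1)
  2002: Sun (+1)  2003: Mon (+1)  2004: Wed (+2) ✓  2005: Thu (+1)  … (48 more years) …
  2054: Tue (+1)  2055: Wed (+1) ✓  2056: Fri (+2)  2057: Sat (+1)  2058: Sun (+1)
  2059: Mon (+1)  2060: Wed (+2) ✓  2061: Thu (+1)  2062: Fri (+1)  2063: Sat (+1)
  2064: Mon (+2)  2065: Tue (+1)  2066: Wed (+1) ✓  2067: Thu (+1)
Wednesday years: 1993, 1999, 2004, 2010, 2021, 2027, 2032, 2038, 2049, 2055, 2060, 2066 — 12 in total.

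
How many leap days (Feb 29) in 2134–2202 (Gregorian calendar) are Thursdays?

Leap years in 2134–2202: 16 of them.
Feb 29 weekday advances by 5 (mod 7) from one leap year to the next four years later (or differs when a century non-leap intervenes).
Leap-day weekdays: 2136:Wed 2140:Mon 2144:Sat 2148:Thu✓ 2152:Tue 2156:Sun 2160:Fri 2164:Wed 2168:Mon 2172:Sat 2176:Thu✓ 2180:Tue 2184:Sun 2188:Fri 2192:Wed 2196:Mon
Thursday: 2148, 2176 → 2.

2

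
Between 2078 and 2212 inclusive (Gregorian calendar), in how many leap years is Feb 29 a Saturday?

4

Leap years in 2078–2212: 32 of them.
Feb 29 weekday advances by 5 (mod 7) from one leap year to the next four years later (or differs when a century non-leap intervenes).
Leap-day weekdays: 2080:Thu 2084:Tue 2088:Sun 2092:Fri 2096:Wed 2104:Fri 2108:Wed 2112:Mon 2116:Sat✓ 2120:Thu 2124:Tue 2128:Sun 2132:Fri …(6 more)… 2160:Fri 2164:Wed 2168:Mon 2172:Sat✓ 2176:Thu 2180:Tue 2184:Sun 2188:Fri 2192:Wed 2196:Mon 2204:Wed 2208:Mon 2212:Sat✓
Saturday: 2116, 2144, 2172, 2212 → 4.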